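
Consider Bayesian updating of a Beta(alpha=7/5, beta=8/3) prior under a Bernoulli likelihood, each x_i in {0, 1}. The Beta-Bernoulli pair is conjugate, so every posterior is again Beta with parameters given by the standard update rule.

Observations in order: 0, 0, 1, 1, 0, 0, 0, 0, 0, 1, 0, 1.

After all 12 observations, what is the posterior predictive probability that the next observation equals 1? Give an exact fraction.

81/241

obs 1: x=0 → posterior Beta(7/5, 11/3)
obs 2: x=0 → posterior Beta(7/5, 14/3)
obs 3: x=1 → posterior Beta(12/5, 14/3)
obs 4: x=1 → posterior Beta(17/5, 14/3)
obs 5: x=0 → posterior Beta(17/5, 17/3)
obs 6: x=0 → posterior Beta(17/5, 20/3)
obs 7: x=0 → posterior Beta(17/5, 23/3)
obs 8: x=0 → posterior Beta(17/5, 26/3)
obs 9: x=0 → posterior Beta(17/5, 29/3)
obs 10: x=1 → posterior Beta(22/5, 29/3)
obs 11: x=0 → posterior Beta(22/5, 32/3)
obs 12: x=1 → posterior Beta(27/5, 32/3)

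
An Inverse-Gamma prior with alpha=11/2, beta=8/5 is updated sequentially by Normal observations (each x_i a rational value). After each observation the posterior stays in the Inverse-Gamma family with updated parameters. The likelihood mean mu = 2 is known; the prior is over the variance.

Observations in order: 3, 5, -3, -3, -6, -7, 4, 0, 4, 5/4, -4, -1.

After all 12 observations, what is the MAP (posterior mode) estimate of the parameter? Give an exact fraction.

21261/2000

obs 1: x=3 → posterior Inverse-Gamma(6, 21/10)
obs 2: x=5 → posterior Inverse-Gamma(13/2, 33/5)
obs 3: x=-3 → posterior Inverse-Gamma(7, 191/10)
obs 4: x=-3 → posterior Inverse-Gamma(15/2, 158/5)
obs 5: x=-6 → posterior Inverse-Gamma(8, 318/5)
obs 6: x=-7 → posterior Inverse-Gamma(17/2, 1041/10)
obs 7: x=4 → posterior Inverse-Gamma(9, 1061/10)
obs 8: x=0 → posterior Inverse-Gamma(19/2, 1081/10)
obs 9: x=4 → posterior Inverse-Gamma(10, 1101/10)
obs 10: x=5/4 → posterior Inverse-Gamma(21/2, 17661/160)
obs 11: x=-4 → posterior Inverse-Gamma(11, 20541/160)
obs 12: x=-1 → posterior Inverse-Gamma(23/2, 21261/160)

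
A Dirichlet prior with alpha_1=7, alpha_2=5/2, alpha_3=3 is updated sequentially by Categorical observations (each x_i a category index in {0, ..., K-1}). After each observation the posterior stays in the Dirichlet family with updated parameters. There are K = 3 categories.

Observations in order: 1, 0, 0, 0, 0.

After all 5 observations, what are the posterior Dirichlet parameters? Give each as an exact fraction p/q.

obs 1: x=1 → posterior Dirichlet(7, 7/2, 3)
obs 2: x=0 → posterior Dirichlet(8, 7/2, 3)
obs 3: x=0 → posterior Dirichlet(9, 7/2, 3)
obs 4: x=0 → posterior Dirichlet(10, 7/2, 3)
obs 5: x=0 → posterior Dirichlet(11, 7/2, 3)

alpha_1=11, alpha_2=7/2, alpha_3=3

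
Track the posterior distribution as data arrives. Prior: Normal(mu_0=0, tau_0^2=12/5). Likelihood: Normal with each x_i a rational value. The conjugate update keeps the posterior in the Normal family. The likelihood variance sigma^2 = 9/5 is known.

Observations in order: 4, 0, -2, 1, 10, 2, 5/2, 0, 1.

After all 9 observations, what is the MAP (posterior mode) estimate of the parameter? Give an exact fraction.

obs 1: x=4 → posterior Normal(16/7, 36/35)
obs 2: x=0 → posterior Normal(16/11, 36/55)
obs 3: x=-2 → posterior Normal(8/15, 12/25)
obs 4: x=1 → posterior Normal(12/19, 36/95)
obs 5: x=10 → posterior Normal(52/23, 36/115)
obs 6: x=2 → posterior Normal(20/9, 4/15)
obs 7: x=5/2 → posterior Normal(70/31, 36/155)
obs 8: x=0 → posterior Normal(2, 36/175)
obs 9: x=1 → posterior Normal(74/39, 12/65)

74/39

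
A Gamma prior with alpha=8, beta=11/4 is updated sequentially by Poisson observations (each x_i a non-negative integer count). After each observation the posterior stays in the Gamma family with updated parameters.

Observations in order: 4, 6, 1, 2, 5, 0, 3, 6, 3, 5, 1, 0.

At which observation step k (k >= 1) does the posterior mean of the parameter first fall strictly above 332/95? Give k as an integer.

k = 2

obs 1: x=4 → posterior Gamma(12, 15/4)
obs 2: x=6 → posterior Gamma(18, 19/4)
obs 3: x=1 → posterior Gamma(19, 23/4)
obs 4: x=2 → posterior Gamma(21, 27/4)
obs 5: x=5 → posterior Gamma(26, 31/4)
obs 6: x=0 → posterior Gamma(26, 35/4)
obs 7: x=3 → posterior Gamma(29, 39/4)
obs 8: x=6 → posterior Gamma(35, 43/4)
obs 9: x=3 → posterior Gamma(38, 47/4)
obs 10: x=5 → posterior Gamma(43, 51/4)
obs 11: x=1 → posterior Gamma(44, 55/4)
obs 12: x=0 → posterior Gamma(44, 59/4)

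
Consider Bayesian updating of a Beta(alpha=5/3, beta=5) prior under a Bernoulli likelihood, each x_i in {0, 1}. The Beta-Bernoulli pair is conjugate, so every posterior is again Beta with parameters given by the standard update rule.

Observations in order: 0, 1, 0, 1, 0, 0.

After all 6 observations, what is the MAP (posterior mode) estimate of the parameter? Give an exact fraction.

obs 1: x=0 → posterior Beta(5/3, 6)
obs 2: x=1 → posterior Beta(8/3, 6)
obs 3: x=0 → posterior Beta(8/3, 7)
obs 4: x=1 → posterior Beta(11/3, 7)
obs 5: x=0 → posterior Beta(11/3, 8)
obs 6: x=0 → posterior Beta(11/3, 9)

1/4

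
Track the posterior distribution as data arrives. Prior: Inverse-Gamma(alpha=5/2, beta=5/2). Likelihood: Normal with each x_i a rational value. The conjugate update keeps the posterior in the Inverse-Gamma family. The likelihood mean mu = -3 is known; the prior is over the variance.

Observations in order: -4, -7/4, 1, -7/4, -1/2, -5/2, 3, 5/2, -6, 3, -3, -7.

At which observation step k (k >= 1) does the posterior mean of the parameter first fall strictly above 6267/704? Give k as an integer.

obs 1: x=-4 → posterior Inverse-Gamma(3, 3)
obs 2: x=-7/4 → posterior Inverse-Gamma(7/2, 121/32)
obs 3: x=1 → posterior Inverse-Gamma(4, 377/32)
obs 4: x=-7/4 → posterior Inverse-Gamma(9/2, 201/16)
obs 5: x=-1/2 → posterior Inverse-Gamma(5, 251/16)
obs 6: x=-5/2 → posterior Inverse-Gamma(11/2, 253/16)
obs 7: x=3 → posterior Inverse-Gamma(6, 541/16)
obs 8: x=5/2 → posterior Inverse-Gamma(13/2, 783/16)
obs 9: x=-6 → posterior Inverse-Gamma(7, 855/16)
obs 10: x=3 → posterior Inverse-Gamma(15/2, 1143/16)
obs 11: x=-3 → posterior Inverse-Gamma(8, 1143/16)
obs 12: x=-7 → posterior Inverse-Gamma(17/2, 1271/16)

k = 9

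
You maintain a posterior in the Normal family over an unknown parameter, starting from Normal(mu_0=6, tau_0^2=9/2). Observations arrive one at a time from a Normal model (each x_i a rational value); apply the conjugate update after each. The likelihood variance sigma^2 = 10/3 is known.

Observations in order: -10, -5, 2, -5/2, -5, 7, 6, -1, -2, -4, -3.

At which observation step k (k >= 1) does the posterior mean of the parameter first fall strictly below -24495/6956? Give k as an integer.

k = 2

obs 1: x=-10 → posterior Normal(-150/47, 90/47)
obs 2: x=-5 → posterior Normal(-285/74, 45/37)
obs 3: x=2 → posterior Normal(-231/101, 90/101)
obs 4: x=-5/2 → posterior Normal(-597/256, 45/64)
obs 5: x=-5 → posterior Normal(-867/310, 18/31)
obs 6: x=7 → posterior Normal(-489/364, 45/91)
obs 7: x=6 → posterior Normal(-15/38, 90/209)
obs 8: x=-1 → posterior Normal(-219/472, 45/118)
obs 9: x=-2 → posterior Normal(-327/526, 90/263)
obs 10: x=-4 → posterior Normal(-543/580, 9/29)
obs 11: x=-3 → posterior Normal(-705/634, 90/317)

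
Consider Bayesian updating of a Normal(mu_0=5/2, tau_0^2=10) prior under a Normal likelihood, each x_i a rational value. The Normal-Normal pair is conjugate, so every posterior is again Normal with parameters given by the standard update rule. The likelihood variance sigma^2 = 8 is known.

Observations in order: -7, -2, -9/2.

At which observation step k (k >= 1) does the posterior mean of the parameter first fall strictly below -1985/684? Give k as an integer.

k = 3

obs 1: x=-7 → posterior Normal(-25/9, 40/9)
obs 2: x=-2 → posterior Normal(-5/2, 20/7)
obs 3: x=-9/2 → posterior Normal(-115/38, 40/19)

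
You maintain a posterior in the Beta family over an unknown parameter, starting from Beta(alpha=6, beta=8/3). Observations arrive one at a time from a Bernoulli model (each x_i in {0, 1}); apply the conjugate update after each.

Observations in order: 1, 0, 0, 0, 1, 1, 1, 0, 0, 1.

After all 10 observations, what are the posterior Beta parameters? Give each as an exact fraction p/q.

alpha=11, beta=23/3

obs 1: x=1 → posterior Beta(7, 8/3)
obs 2: x=0 → posterior Beta(7, 11/3)
obs 3: x=0 → posterior Beta(7, 14/3)
obs 4: x=0 → posterior Beta(7, 17/3)
obs 5: x=1 → posterior Beta(8, 17/3)
obs 6: x=1 → posterior Beta(9, 17/3)
obs 7: x=1 → posterior Beta(10, 17/3)
obs 8: x=0 → posterior Beta(10, 20/3)
obs 9: x=0 → posterior Beta(10, 23/3)
obs 10: x=1 → posterior Beta(11, 23/3)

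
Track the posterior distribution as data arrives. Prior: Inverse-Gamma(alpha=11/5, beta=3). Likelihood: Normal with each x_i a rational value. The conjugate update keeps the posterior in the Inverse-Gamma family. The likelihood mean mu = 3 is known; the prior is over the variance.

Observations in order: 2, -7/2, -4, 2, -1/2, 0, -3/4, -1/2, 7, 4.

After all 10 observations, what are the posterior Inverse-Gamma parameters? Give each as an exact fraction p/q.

alpha=36/5, beta=2621/32

obs 1: x=2 → posterior Inverse-Gamma(27/10, 7/2)
obs 2: x=-7/2 → posterior Inverse-Gamma(16/5, 197/8)
obs 3: x=-4 → posterior Inverse-Gamma(37/10, 393/8)
obs 4: x=2 → posterior Inverse-Gamma(21/5, 397/8)
obs 5: x=-1/2 → posterior Inverse-Gamma(47/10, 223/4)
obs 6: x=0 → posterior Inverse-Gamma(26/5, 241/4)
obs 7: x=-3/4 → posterior Inverse-Gamma(57/10, 2153/32)
obs 8: x=-1/2 → posterior Inverse-Gamma(31/5, 2349/32)
obs 9: x=7 → posterior Inverse-Gamma(67/10, 2605/32)
obs 10: x=4 → posterior Inverse-Gamma(36/5, 2621/32)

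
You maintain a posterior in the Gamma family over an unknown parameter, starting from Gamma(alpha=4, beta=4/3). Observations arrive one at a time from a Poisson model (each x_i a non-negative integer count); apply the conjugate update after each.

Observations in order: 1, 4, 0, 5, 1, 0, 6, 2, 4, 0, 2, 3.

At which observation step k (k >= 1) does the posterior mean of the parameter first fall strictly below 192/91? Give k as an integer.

k = 3

obs 1: x=1 → posterior Gamma(5, 7/3)
obs 2: x=4 → posterior Gamma(9, 10/3)
obs 3: x=0 → posterior Gamma(9, 13/3)
obs 4: x=5 → posterior Gamma(14, 16/3)
obs 5: x=1 → posterior Gamma(15, 19/3)
obs 6: x=0 → posterior Gamma(15, 22/3)
obs 7: x=6 → posterior Gamma(21, 25/3)
obs 8: x=2 → posterior Gamma(23, 28/3)
obs 9: x=4 → posterior Gamma(27, 31/3)
obs 10: x=0 → posterior Gamma(27, 34/3)
obs 11: x=2 → posterior Gamma(29, 37/3)
obs 12: x=3 → posterior Gamma(32, 40/3)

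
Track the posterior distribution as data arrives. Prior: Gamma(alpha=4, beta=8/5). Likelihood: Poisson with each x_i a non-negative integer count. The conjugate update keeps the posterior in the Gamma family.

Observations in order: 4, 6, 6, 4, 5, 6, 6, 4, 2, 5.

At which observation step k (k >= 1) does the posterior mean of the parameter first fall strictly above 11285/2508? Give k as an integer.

k = 6

obs 1: x=4 → posterior Gamma(8, 13/5)
obs 2: x=6 → posterior Gamma(14, 18/5)
obs 3: x=6 → posterior Gamma(20, 23/5)
obs 4: x=4 → posterior Gamma(24, 28/5)
obs 5: x=5 → posterior Gamma(29, 33/5)
obs 6: x=6 → posterior Gamma(35, 38/5)
obs 7: x=6 → posterior Gamma(41, 43/5)
obs 8: x=4 → posterior Gamma(45, 48/5)
obs 9: x=2 → posterior Gamma(47, 53/5)
obs 10: x=5 → posterior Gamma(52, 58/5)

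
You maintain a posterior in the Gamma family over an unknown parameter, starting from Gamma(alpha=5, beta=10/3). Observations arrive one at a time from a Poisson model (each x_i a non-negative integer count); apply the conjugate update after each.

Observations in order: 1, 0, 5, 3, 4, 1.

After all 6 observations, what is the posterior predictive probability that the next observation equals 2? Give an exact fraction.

5357950609550288417815076536320/20825506393391550743120420649631

obs 1: x=1 → posterior Gamma(6, 13/3)
obs 2: x=0 → posterior Gamma(6, 16/3)
obs 3: x=5 → posterior Gamma(11, 19/3)
obs 4: x=3 → posterior Gamma(14, 22/3)
obs 5: x=4 → posterior Gamma(18, 25/3)
obs 6: x=1 → posterior Gamma(19, 28/3)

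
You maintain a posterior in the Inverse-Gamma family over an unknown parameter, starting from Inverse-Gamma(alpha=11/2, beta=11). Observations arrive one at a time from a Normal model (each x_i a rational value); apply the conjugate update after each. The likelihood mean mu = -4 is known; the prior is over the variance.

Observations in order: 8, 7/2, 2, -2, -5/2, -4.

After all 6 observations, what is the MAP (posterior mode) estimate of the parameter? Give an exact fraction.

obs 1: x=8 → posterior Inverse-Gamma(6, 83)
obs 2: x=7/2 → posterior Inverse-Gamma(13/2, 889/8)
obs 3: x=2 → posterior Inverse-Gamma(7, 1033/8)
obs 4: x=-2 → posterior Inverse-Gamma(15/2, 1049/8)
obs 5: x=-5/2 → posterior Inverse-Gamma(8, 529/4)
obs 6: x=-4 → posterior Inverse-Gamma(17/2, 529/4)

529/38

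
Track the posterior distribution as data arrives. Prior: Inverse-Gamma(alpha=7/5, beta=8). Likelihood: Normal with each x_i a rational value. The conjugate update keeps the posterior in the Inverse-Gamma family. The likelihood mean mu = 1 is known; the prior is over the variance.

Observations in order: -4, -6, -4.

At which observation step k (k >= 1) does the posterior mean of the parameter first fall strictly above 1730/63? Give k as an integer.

k = 2

obs 1: x=-4 → posterior Inverse-Gamma(19/10, 41/2)
obs 2: x=-6 → posterior Inverse-Gamma(12/5, 45)
obs 3: x=-4 → posterior Inverse-Gamma(29/10, 115/2)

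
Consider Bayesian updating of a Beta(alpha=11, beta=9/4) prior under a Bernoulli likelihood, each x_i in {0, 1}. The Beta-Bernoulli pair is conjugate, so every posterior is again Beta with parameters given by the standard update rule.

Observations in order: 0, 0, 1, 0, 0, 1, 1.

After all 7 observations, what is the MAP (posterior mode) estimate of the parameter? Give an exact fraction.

obs 1: x=0 → posterior Beta(11, 13/4)
obs 2: x=0 → posterior Beta(11, 17/4)
obs 3: x=1 → posterior Beta(12, 17/4)
obs 4: x=0 → posterior Beta(12, 21/4)
obs 5: x=0 → posterior Beta(12, 25/4)
obs 6: x=1 → posterior Beta(13, 25/4)
obs 7: x=1 → posterior Beta(14, 25/4)

52/73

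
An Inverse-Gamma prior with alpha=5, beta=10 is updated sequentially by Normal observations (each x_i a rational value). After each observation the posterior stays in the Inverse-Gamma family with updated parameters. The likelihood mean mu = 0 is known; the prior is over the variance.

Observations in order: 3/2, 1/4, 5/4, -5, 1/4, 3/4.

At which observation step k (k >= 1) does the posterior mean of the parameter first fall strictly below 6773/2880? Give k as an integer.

obs 1: x=3/2 → posterior Inverse-Gamma(11/2, 89/8)
obs 2: x=1/4 → posterior Inverse-Gamma(6, 357/32)
obs 3: x=5/4 → posterior Inverse-Gamma(13/2, 191/16)
obs 4: x=-5 → posterior Inverse-Gamma(7, 391/16)
obs 5: x=1/4 → posterior Inverse-Gamma(15/2, 783/32)
obs 6: x=3/4 → posterior Inverse-Gamma(8, 99/4)

k = 2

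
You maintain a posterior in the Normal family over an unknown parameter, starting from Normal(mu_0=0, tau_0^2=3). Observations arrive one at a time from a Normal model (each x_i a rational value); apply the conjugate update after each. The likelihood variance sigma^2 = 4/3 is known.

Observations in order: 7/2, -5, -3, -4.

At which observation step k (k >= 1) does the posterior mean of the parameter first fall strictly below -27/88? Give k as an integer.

obs 1: x=7/2 → posterior Normal(63/26, 12/13)
obs 2: x=-5 → posterior Normal(-27/44, 6/11)
obs 3: x=-3 → posterior Normal(-81/62, 12/31)
obs 4: x=-4 → posterior Normal(-153/80, 3/10)

k = 2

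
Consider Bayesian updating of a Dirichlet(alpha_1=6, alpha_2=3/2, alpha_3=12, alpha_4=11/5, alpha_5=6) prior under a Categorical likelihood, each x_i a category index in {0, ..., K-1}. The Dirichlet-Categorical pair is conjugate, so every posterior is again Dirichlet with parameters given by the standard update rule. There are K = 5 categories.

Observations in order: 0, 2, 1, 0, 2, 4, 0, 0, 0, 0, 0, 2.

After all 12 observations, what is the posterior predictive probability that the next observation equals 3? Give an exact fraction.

obs 1: x=0 → posterior Dirichlet(7, 3/2, 12, 11/5, 6)
obs 2: x=2 → posterior Dirichlet(7, 3/2, 13, 11/5, 6)
obs 3: x=1 → posterior Dirichlet(7, 5/2, 13, 11/5, 6)
obs 4: x=0 → posterior Dirichlet(8, 5/2, 13, 11/5, 6)
obs 5: x=2 → posterior Dirichlet(8, 5/2, 14, 11/5, 6)
obs 6: x=4 → posterior Dirichlet(8, 5/2, 14, 11/5, 7)
obs 7: x=0 → posterior Dirichlet(9, 5/2, 14, 11/5, 7)
obs 8: x=0 → posterior Dirichlet(10, 5/2, 14, 11/5, 7)
obs 9: x=0 → posterior Dirichlet(11, 5/2, 14, 11/5, 7)
obs 10: x=0 → posterior Dirichlet(12, 5/2, 14, 11/5, 7)
obs 11: x=0 → posterior Dirichlet(13, 5/2, 14, 11/5, 7)
obs 12: x=2 → posterior Dirichlet(13, 5/2, 15, 11/5, 7)

22/397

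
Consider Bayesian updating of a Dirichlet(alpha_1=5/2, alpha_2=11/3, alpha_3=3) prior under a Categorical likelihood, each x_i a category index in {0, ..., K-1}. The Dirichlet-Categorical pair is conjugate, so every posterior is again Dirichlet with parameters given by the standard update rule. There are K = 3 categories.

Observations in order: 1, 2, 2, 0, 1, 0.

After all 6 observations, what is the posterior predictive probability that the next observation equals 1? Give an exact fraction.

obs 1: x=1 → posterior Dirichlet(5/2, 14/3, 3)
obs 2: x=2 → posterior Dirichlet(5/2, 14/3, 4)
obs 3: x=2 → posterior Dirichlet(5/2, 14/3, 5)
obs 4: x=0 → posterior Dirichlet(7/2, 14/3, 5)
obs 5: x=1 → posterior Dirichlet(7/2, 17/3, 5)
obs 6: x=0 → posterior Dirichlet(9/2, 17/3, 5)

34/91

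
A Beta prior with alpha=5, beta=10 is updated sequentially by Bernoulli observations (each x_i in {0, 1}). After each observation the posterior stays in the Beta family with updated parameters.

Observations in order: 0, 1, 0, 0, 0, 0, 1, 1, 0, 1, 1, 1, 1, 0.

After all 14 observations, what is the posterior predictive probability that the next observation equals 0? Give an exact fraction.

17/29

obs 1: x=0 → posterior Beta(5, 11)
obs 2: x=1 → posterior Beta(6, 11)
obs 3: x=0 → posterior Beta(6, 12)
obs 4: x=0 → posterior Beta(6, 13)
obs 5: x=0 → posterior Beta(6, 14)
obs 6: x=0 → posterior Beta(6, 15)
obs 7: x=1 → posterior Beta(7, 15)
obs 8: x=1 → posterior Beta(8, 15)
obs 9: x=0 → posterior Beta(8, 16)
obs 10: x=1 → posterior Beta(9, 16)
obs 11: x=1 → posterior Beta(10, 16)
obs 12: x=1 → posterior Beta(11, 16)
obs 13: x=1 → posterior Beta(12, 16)
obs 14: x=0 → posterior Beta(12, 17)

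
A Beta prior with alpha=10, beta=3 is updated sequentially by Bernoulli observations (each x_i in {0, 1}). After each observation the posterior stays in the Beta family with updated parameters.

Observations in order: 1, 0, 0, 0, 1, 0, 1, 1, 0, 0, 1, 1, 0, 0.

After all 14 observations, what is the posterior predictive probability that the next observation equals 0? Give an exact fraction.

obs 1: x=1 → posterior Beta(11, 3)
obs 2: x=0 → posterior Beta(11, 4)
obs 3: x=0 → posterior Beta(11, 5)
obs 4: x=0 → posterior Beta(11, 6)
obs 5: x=1 → posterior Beta(12, 6)
obs 6: x=0 → posterior Beta(12, 7)
obs 7: x=1 → posterior Beta(13, 7)
obs 8: x=1 → posterior Beta(14, 7)
obs 9: x=0 → posterior Beta(14, 8)
obs 10: x=0 → posterior Beta(14, 9)
obs 11: x=1 → posterior Beta(15, 9)
obs 12: x=1 → posterior Beta(16, 9)
obs 13: x=0 → posterior Beta(16, 10)
obs 14: x=0 → posterior Beta(16, 11)

11/27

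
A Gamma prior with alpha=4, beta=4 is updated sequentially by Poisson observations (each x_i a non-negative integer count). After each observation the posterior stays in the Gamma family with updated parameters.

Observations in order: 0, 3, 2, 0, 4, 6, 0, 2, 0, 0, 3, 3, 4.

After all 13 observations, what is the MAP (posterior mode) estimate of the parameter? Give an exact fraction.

obs 1: x=0 → posterior Gamma(4, 5)
obs 2: x=3 → posterior Gamma(7, 6)
obs 3: x=2 → posterior Gamma(9, 7)
obs 4: x=0 → posterior Gamma(9, 8)
obs 5: x=4 → posterior Gamma(13, 9)
obs 6: x=6 → posterior Gamma(19, 10)
obs 7: x=0 → posterior Gamma(19, 11)
obs 8: x=2 → posterior Gamma(21, 12)
obs 9: x=0 → posterior Gamma(21, 13)
obs 10: x=0 → posterior Gamma(21, 14)
obs 11: x=3 → posterior Gamma(24, 15)
obs 12: x=3 → posterior Gamma(27, 16)
obs 13: x=4 → posterior Gamma(31, 17)

30/17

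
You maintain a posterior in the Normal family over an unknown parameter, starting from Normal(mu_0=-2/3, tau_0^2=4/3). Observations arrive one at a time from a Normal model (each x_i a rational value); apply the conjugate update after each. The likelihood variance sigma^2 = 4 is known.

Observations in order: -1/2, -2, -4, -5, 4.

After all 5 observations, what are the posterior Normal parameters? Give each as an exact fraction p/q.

mu_0=-19/16, tau_0^2=1/2

obs 1: x=-1/2 → posterior Normal(-5/8, 1)
obs 2: x=-2 → posterior Normal(-9/10, 4/5)
obs 3: x=-4 → posterior Normal(-17/12, 2/3)
obs 4: x=-5 → posterior Normal(-27/14, 4/7)
obs 5: x=4 → posterior Normal(-19/16, 1/2)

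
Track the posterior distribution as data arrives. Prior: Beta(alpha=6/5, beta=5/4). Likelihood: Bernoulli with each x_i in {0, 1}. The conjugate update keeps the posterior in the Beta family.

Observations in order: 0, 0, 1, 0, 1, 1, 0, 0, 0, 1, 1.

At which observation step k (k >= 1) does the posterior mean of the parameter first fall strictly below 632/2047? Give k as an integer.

k = 2

obs 1: x=0 → posterior Beta(6/5, 9/4)
obs 2: x=0 → posterior Beta(6/5, 13/4)
obs 3: x=1 → posterior Beta(11/5, 13/4)
obs 4: x=0 → posterior Beta(11/5, 17/4)
obs 5: x=1 → posterior Beta(16/5, 17/4)
obs 6: x=1 → posterior Beta(21/5, 17/4)
obs 7: x=0 → posterior Beta(21/5, 21/4)
obs 8: x=0 → posterior Beta(21/5, 25/4)
obs 9: x=0 → posterior Beta(21/5, 29/4)
obs 10: x=1 → posterior Beta(26/5, 29/4)
obs 11: x=1 → posterior Beta(31/5, 29/4)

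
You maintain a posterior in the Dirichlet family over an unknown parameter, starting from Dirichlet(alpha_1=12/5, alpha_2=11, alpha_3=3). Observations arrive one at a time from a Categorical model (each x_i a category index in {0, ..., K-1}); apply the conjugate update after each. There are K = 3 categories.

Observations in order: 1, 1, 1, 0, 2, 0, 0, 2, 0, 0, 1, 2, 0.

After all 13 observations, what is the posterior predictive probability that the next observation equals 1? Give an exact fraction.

obs 1: x=1 → posterior Dirichlet(12/5, 12, 3)
obs 2: x=1 → posterior Dirichlet(12/5, 13, 3)
obs 3: x=1 → posterior Dirichlet(12/5, 14, 3)
obs 4: x=0 → posterior Dirichlet(17/5, 14, 3)
obs 5: x=2 → posterior Dirichlet(17/5, 14, 4)
obs 6: x=0 → posterior Dirichlet(22/5, 14, 4)
obs 7: x=0 → posterior Dirichlet(27/5, 14, 4)
obs 8: x=2 → posterior Dirichlet(27/5, 14, 5)
obs 9: x=0 → posterior Dirichlet(32/5, 14, 5)
obs 10: x=0 → posterior Dirichlet(37/5, 14, 5)
obs 11: x=1 → posterior Dirichlet(37/5, 15, 5)
obs 12: x=2 → posterior Dirichlet(37/5, 15, 6)
obs 13: x=0 → posterior Dirichlet(42/5, 15, 6)

25/49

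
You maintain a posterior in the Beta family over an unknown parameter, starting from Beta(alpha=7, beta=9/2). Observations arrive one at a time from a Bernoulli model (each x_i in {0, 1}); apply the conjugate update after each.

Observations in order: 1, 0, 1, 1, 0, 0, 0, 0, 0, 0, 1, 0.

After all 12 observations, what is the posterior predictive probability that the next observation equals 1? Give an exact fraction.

obs 1: x=1 → posterior Beta(8, 9/2)
obs 2: x=0 → posterior Beta(8, 11/2)
obs 3: x=1 → posterior Beta(9, 11/2)
obs 4: x=1 → posterior Beta(10, 11/2)
obs 5: x=0 → posterior Beta(10, 13/2)
obs 6: x=0 → posterior Beta(10, 15/2)
obs 7: x=0 → posterior Beta(10, 17/2)
obs 8: x=0 → posterior Beta(10, 19/2)
obs 9: x=0 → posterior Beta(10, 21/2)
obs 10: x=0 → posterior Beta(10, 23/2)
obs 11: x=1 → posterior Beta(11, 23/2)
obs 12: x=0 → posterior Beta(11, 25/2)

22/47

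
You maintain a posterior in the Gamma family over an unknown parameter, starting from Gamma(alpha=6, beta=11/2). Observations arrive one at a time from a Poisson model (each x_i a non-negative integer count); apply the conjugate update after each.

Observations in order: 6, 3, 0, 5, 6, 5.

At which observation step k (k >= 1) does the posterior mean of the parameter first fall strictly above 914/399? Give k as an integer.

k = 5

obs 1: x=6 → posterior Gamma(12, 13/2)
obs 2: x=3 → posterior Gamma(15, 15/2)
obs 3: x=0 → posterior Gamma(15, 17/2)
obs 4: x=5 → posterior Gamma(20, 19/2)
obs 5: x=6 → posterior Gamma(26, 21/2)
obs 6: x=5 → posterior Gamma(31, 23/2)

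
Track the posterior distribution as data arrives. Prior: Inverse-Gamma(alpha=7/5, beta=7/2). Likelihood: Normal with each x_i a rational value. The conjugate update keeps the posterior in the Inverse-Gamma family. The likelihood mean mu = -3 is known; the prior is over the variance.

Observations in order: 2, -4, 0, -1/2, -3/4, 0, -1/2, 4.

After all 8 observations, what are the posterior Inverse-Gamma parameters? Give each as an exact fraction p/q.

alpha=27/5, beta=1881/32

obs 1: x=2 → posterior Inverse-Gamma(19/10, 16)
obs 2: x=-4 → posterior Inverse-Gamma(12/5, 33/2)
obs 3: x=0 → posterior Inverse-Gamma(29/10, 21)
obs 4: x=-1/2 → posterior Inverse-Gamma(17/5, 193/8)
obs 5: x=-3/4 → posterior Inverse-Gamma(39/10, 853/32)
obs 6: x=0 → posterior Inverse-Gamma(22/5, 997/32)
obs 7: x=-1/2 → posterior Inverse-Gamma(49/10, 1097/32)
obs 8: x=4 → posterior Inverse-Gamma(27/5, 1881/32)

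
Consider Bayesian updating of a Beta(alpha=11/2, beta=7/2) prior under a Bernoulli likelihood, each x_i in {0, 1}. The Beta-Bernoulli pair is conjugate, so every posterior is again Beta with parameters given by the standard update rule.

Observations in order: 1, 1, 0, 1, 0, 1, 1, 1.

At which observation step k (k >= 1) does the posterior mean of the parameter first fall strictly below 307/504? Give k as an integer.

obs 1: x=1 → posterior Beta(13/2, 7/2)
obs 2: x=1 → posterior Beta(15/2, 7/2)
obs 3: x=0 → posterior Beta(15/2, 9/2)
obs 4: x=1 → posterior Beta(17/2, 9/2)
obs 5: x=0 → posterior Beta(17/2, 11/2)
obs 6: x=1 → posterior Beta(19/2, 11/2)
obs 7: x=1 → posterior Beta(21/2, 11/2)
obs 8: x=1 → posterior Beta(23/2, 11/2)

k = 5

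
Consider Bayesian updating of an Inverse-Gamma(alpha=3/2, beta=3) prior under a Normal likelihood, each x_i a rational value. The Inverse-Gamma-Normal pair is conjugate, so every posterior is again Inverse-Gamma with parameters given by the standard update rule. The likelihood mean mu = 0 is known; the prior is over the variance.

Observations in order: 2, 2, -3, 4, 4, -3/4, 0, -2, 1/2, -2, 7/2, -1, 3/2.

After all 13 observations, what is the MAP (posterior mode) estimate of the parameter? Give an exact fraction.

obs 1: x=2 → posterior Inverse-Gamma(2, 5)
obs 2: x=2 → posterior Inverse-Gamma(5/2, 7)
obs 3: x=-3 → posterior Inverse-Gamma(3, 23/2)
obs 4: x=4 → posterior Inverse-Gamma(7/2, 39/2)
obs 5: x=4 → posterior Inverse-Gamma(4, 55/2)
obs 6: x=-3/4 → posterior Inverse-Gamma(9/2, 889/32)
obs 7: x=0 → posterior Inverse-Gamma(5, 889/32)
obs 8: x=-2 → posterior Inverse-Gamma(11/2, 953/32)
obs 9: x=1/2 → posterior Inverse-Gamma(6, 957/32)
obs 10: x=-2 → posterior Inverse-Gamma(13/2, 1021/32)
obs 11: x=7/2 → posterior Inverse-Gamma(7, 1217/32)
obs 12: x=-1 → posterior Inverse-Gamma(15/2, 1233/32)
obs 13: x=3/2 → posterior Inverse-Gamma(8, 1269/32)

141/32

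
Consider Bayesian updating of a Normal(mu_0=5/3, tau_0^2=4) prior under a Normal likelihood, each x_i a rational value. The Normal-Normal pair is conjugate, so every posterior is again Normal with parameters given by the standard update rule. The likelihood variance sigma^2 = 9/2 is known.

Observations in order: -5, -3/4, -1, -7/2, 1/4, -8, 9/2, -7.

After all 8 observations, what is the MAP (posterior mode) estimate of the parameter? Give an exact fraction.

-149/73

obs 1: x=-5 → posterior Normal(-25/17, 36/17)
obs 2: x=-3/4 → posterior Normal(-31/25, 36/25)
obs 3: x=-1 → posterior Normal(-13/11, 12/11)
obs 4: x=-7/2 → posterior Normal(-67/41, 36/41)
obs 5: x=1/4 → posterior Normal(-65/49, 36/49)
obs 6: x=-8 → posterior Normal(-43/19, 12/19)
obs 7: x=9/2 → posterior Normal(-93/65, 36/65)
obs 8: x=-7 → posterior Normal(-149/73, 36/73)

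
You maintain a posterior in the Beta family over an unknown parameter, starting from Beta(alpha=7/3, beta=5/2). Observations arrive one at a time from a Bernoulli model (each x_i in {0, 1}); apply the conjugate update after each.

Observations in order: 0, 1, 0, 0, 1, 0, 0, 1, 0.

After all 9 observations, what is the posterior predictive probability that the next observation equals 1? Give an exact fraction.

obs 1: x=0 → posterior Beta(7/3, 7/2)
obs 2: x=1 → posterior Beta(10/3, 7/2)
obs 3: x=0 → posterior Beta(10/3, 9/2)
obs 4: x=0 → posterior Beta(10/3, 11/2)
obs 5: x=1 → posterior Beta(13/3, 11/2)
obs 6: x=0 → posterior Beta(13/3, 13/2)
obs 7: x=0 → posterior Beta(13/3, 15/2)
obs 8: x=1 → posterior Beta(16/3, 15/2)
obs 9: x=0 → posterior Beta(16/3, 17/2)

32/83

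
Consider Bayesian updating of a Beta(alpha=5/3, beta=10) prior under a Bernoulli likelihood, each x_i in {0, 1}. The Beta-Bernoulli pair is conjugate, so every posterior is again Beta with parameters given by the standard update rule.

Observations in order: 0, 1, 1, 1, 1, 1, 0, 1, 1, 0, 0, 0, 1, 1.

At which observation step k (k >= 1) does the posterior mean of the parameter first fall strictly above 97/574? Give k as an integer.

obs 1: x=0 → posterior Beta(5/3, 11)
obs 2: x=1 → posterior Beta(8/3, 11)
obs 3: x=1 → posterior Beta(11/3, 11)
obs 4: x=1 → posterior Beta(14/3, 11)
obs 5: x=1 → posterior Beta(17/3, 11)
obs 6: x=1 → posterior Beta(20/3, 11)
obs 7: x=0 → posterior Beta(20/3, 12)
obs 8: x=1 → posterior Beta(23/3, 12)
obs 9: x=1 → posterior Beta(26/3, 12)
obs 10: x=0 → posterior Beta(26/3, 13)
obs 11: x=0 → posterior Beta(26/3, 14)
obs 12: x=0 → posterior Beta(26/3, 15)
obs 13: x=1 → posterior Beta(29/3, 15)
obs 14: x=1 → posterior Beta(32/3, 15)

k = 2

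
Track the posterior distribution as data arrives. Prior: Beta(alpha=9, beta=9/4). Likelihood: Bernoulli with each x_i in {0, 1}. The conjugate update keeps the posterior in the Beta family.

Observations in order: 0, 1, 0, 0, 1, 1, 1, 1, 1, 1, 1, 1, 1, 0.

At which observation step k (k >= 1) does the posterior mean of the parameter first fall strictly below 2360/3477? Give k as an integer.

k = 4

obs 1: x=0 → posterior Beta(9, 13/4)
obs 2: x=1 → posterior Beta(10, 13/4)
obs 3: x=0 → posterior Beta(10, 17/4)
obs 4: x=0 → posterior Beta(10, 21/4)
obs 5: x=1 → posterior Beta(11, 21/4)
obs 6: x=1 → posterior Beta(12, 21/4)
obs 7: x=1 → posterior Beta(13, 21/4)
obs 8: x=1 → posterior Beta(14, 21/4)
obs 9: x=1 → posterior Beta(15, 21/4)
obs 10: x=1 → posterior Beta(16, 21/4)
obs 11: x=1 → posterior Beta(17, 21/4)
obs 12: x=1 → posterior Beta(18, 21/4)
obs 13: x=1 → posterior Beta(19, 21/4)
obs 14: x=0 → posterior Beta(19, 25/4)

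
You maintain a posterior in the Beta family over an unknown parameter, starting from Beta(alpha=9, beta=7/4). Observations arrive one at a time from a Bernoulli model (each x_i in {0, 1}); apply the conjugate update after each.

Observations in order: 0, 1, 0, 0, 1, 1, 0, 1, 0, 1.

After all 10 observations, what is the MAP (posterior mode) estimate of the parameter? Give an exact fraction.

52/75

obs 1: x=0 → posterior Beta(9, 11/4)
obs 2: x=1 → posterior Beta(10, 11/4)
obs 3: x=0 → posterior Beta(10, 15/4)
obs 4: x=0 → posterior Beta(10, 19/4)
obs 5: x=1 → posterior Beta(11, 19/4)
obs 6: x=1 → posterior Beta(12, 19/4)
obs 7: x=0 → posterior Beta(12, 23/4)
obs 8: x=1 → posterior Beta(13, 23/4)
obs 9: x=0 → posterior Beta(13, 27/4)
obs 10: x=1 → posterior Beta(14, 27/4)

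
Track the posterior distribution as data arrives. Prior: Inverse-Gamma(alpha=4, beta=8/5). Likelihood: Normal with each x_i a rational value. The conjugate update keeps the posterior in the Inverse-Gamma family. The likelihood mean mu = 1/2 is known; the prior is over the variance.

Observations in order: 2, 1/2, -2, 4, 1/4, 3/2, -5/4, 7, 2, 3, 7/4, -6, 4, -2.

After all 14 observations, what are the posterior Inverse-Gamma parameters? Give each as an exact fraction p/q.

alpha=11, beta=11291/160

obs 1: x=2 → posterior Inverse-Gamma(9/2, 109/40)
obs 2: x=1/2 → posterior Inverse-Gamma(5, 109/40)
obs 3: x=-2 → posterior Inverse-Gamma(11/2, 117/20)
obs 4: x=4 → posterior Inverse-Gamma(6, 479/40)
obs 5: x=1/4 → posterior Inverse-Gamma(13/2, 1921/160)
obs 6: x=3/2 → posterior Inverse-Gamma(7, 2001/160)
obs 7: x=-5/4 → posterior Inverse-Gamma(15/2, 1123/80)
obs 8: x=7 → posterior Inverse-Gamma(8, 2813/80)
obs 9: x=2 → posterior Inverse-Gamma(17/2, 2903/80)
obs 10: x=3 → posterior Inverse-Gamma(9, 3153/80)
obs 11: x=7/4 → posterior Inverse-Gamma(19/2, 6431/160)
obs 12: x=-6 → posterior Inverse-Gamma(10, 9811/160)
obs 13: x=4 → posterior Inverse-Gamma(21/2, 10791/160)
obs 14: x=-2 → posterior Inverse-Gamma(11, 11291/160)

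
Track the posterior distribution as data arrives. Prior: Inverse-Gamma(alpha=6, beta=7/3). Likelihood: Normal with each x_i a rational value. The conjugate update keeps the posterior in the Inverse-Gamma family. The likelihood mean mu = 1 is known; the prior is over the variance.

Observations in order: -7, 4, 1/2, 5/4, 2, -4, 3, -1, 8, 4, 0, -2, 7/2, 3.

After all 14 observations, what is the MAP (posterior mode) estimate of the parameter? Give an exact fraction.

obs 1: x=-7 → posterior Inverse-Gamma(13/2, 103/3)
obs 2: x=4 → posterior Inverse-Gamma(7, 233/6)
obs 3: x=1/2 → posterior Inverse-Gamma(15/2, 935/24)
obs 4: x=5/4 → posterior Inverse-Gamma(8, 3743/96)
obs 5: x=2 → posterior Inverse-Gamma(17/2, 3791/96)
obs 6: x=-4 → posterior Inverse-Gamma(9, 4991/96)
obs 7: x=3 → posterior Inverse-Gamma(19/2, 5183/96)
obs 8: x=-1 → posterior Inverse-Gamma(10, 5375/96)
obs 9: x=8 → posterior Inverse-Gamma(21/2, 7727/96)
obs 10: x=4 → posterior Inverse-Gamma(11, 8159/96)
obs 11: x=0 → posterior Inverse-Gamma(23/2, 8207/96)
obs 12: x=-2 → posterior Inverse-Gamma(12, 8639/96)
obs 13: x=7/2 → posterior Inverse-Gamma(25/2, 8939/96)
obs 14: x=3 → posterior Inverse-Gamma(13, 9131/96)

9131/1344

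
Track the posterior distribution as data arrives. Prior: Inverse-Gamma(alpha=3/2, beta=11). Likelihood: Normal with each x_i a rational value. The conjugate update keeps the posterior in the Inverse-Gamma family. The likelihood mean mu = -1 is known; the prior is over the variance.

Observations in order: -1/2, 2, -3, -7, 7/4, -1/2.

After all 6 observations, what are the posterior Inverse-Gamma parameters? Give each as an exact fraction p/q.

alpha=9/2, beta=1265/32

obs 1: x=-1/2 → posterior Inverse-Gamma(2, 89/8)
obs 2: x=2 → posterior Inverse-Gamma(5/2, 125/8)
obs 3: x=-3 → posterior Inverse-Gamma(3, 141/8)
obs 4: x=-7 → posterior Inverse-Gamma(7/2, 285/8)
obs 5: x=7/4 → posterior Inverse-Gamma(4, 1261/32)
obs 6: x=-1/2 → posterior Inverse-Gamma(9/2, 1265/32)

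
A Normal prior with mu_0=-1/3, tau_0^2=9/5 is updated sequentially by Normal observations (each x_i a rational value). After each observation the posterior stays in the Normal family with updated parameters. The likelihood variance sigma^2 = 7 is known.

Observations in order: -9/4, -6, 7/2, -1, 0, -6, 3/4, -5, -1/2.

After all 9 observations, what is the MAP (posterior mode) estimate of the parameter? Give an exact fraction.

-961/696

obs 1: x=-9/4 → posterior Normal(-383/528, 63/44)
obs 2: x=-6 → posterior Normal(-1031/636, 63/53)
obs 3: x=7/2 → posterior Normal(-653/744, 63/62)
obs 4: x=-1 → posterior Normal(-761/852, 63/71)
obs 5: x=0 → posterior Normal(-761/960, 63/80)
obs 6: x=-6 → posterior Normal(-1409/1068, 63/89)
obs 7: x=3/4 → posterior Normal(-166/147, 9/14)
obs 8: x=-5 → posterior Normal(-467/321, 63/107)
obs 9: x=-1/2 → posterior Normal(-961/696, 63/116)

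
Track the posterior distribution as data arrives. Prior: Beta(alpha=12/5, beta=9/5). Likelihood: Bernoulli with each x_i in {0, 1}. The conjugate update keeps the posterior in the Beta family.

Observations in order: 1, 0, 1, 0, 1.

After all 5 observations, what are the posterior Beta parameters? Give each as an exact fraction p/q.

obs 1: x=1 → posterior Beta(17/5, 9/5)
obs 2: x=0 → posterior Beta(17/5, 14/5)
obs 3: x=1 → posterior Beta(22/5, 14/5)
obs 4: x=0 → posterior Beta(22/5, 19/5)
obs 5: x=1 → posterior Beta(27/5, 19/5)

alpha=27/5, beta=19/5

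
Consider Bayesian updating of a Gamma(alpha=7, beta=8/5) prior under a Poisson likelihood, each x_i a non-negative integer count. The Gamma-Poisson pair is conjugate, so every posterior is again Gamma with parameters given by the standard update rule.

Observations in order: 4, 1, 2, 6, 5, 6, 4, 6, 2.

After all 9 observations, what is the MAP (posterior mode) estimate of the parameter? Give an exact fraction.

obs 1: x=4 → posterior Gamma(11, 13/5)
obs 2: x=1 → posterior Gamma(12, 18/5)
obs 3: x=2 → posterior Gamma(14, 23/5)
obs 4: x=6 → posterior Gamma(20, 28/5)
obs 5: x=5 → posterior Gamma(25, 33/5)
obs 6: x=6 → posterior Gamma(31, 38/5)
obs 7: x=4 → posterior Gamma(35, 43/5)
obs 8: x=6 → posterior Gamma(41, 48/5)
obs 9: x=2 → posterior Gamma(43, 53/5)

210/53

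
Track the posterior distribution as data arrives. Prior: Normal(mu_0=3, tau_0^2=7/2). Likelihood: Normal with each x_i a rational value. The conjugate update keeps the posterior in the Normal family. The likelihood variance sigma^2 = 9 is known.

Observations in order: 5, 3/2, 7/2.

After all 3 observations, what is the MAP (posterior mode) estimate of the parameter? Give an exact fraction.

124/39

obs 1: x=5 → posterior Normal(89/25, 63/25)
obs 2: x=3/2 → posterior Normal(199/64, 63/32)
obs 3: x=7/2 → posterior Normal(124/39, 21/13)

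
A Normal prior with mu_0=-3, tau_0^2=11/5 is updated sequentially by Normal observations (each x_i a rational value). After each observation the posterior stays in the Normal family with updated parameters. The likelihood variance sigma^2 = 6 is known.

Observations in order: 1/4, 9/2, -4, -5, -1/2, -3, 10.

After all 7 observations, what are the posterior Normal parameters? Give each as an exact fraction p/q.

obs 1: x=1/4 → posterior Normal(-349/164, 66/41)
obs 2: x=9/2 → posterior Normal(-151/208, 33/26)
obs 3: x=-4 → posterior Normal(-109/84, 22/21)
obs 4: x=-5 → posterior Normal(-547/296, 33/37)
obs 5: x=-1/2 → posterior Normal(-569/340, 66/85)
obs 6: x=-3 → posterior Normal(-701/384, 11/16)
obs 7: x=10 → posterior Normal(-261/428, 66/107)

mu_0=-261/428, tau_0^2=66/107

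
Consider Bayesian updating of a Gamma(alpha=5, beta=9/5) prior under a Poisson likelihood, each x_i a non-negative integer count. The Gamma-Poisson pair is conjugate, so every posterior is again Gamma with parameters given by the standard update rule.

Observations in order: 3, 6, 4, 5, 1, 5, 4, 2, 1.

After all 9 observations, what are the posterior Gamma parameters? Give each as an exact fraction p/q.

obs 1: x=3 → posterior Gamma(8, 14/5)
obs 2: x=6 → posterior Gamma(14, 19/5)
obs 3: x=4 → posterior Gamma(18, 24/5)
obs 4: x=5 → posterior Gamma(23, 29/5)
obs 5: x=1 → posterior Gamma(24, 34/5)
obs 6: x=5 → posterior Gamma(29, 39/5)
obs 7: x=4 → posterior Gamma(33, 44/5)
obs 8: x=2 → posterior Gamma(35, 49/5)
obs 9: x=1 → posterior Gamma(36, 54/5)

alpha=36, beta=54/5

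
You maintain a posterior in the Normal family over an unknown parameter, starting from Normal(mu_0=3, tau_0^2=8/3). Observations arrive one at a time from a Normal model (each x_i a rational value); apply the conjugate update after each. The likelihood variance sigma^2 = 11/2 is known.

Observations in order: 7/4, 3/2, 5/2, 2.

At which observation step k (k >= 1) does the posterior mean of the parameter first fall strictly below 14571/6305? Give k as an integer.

k = 4

obs 1: x=7/4 → posterior Normal(127/49, 88/49)
obs 2: x=3/2 → posterior Normal(151/65, 88/65)
obs 3: x=5/2 → posterior Normal(191/81, 88/81)
obs 4: x=2 → posterior Normal(223/97, 88/97)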